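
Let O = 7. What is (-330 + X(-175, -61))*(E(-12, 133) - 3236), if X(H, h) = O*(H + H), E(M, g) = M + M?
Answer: 9062800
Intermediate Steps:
E(M, g) = 2*M
X(H, h) = 14*H (X(H, h) = 7*(H + H) = 7*(2*H) = 14*H)
(-330 + X(-175, -61))*(E(-12, 133) - 3236) = (-330 + 14*(-175))*(2*(-12) - 3236) = (-330 - 2450)*(-24 - 3236) = -2780*(-3260) = 9062800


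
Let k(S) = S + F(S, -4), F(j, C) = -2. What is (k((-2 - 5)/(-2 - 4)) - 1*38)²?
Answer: 54289/36 ≈ 1508.0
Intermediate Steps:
k(S) = -2 + S (k(S) = S - 2 = -2 + S)
(k((-2 - 5)/(-2 - 4)) - 1*38)² = ((-2 + (-2 - 5)/(-2 - 4)) - 1*38)² = ((-2 - 7/(-6)) - 38)² = ((-2 - 7*(-⅙)) - 38)² = ((-2 + 7/6) - 38)² = (-⅚ - 38)² = (-233/6)² = 54289/36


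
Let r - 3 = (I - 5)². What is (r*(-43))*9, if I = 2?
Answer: -4644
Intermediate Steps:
r = 12 (r = 3 + (2 - 5)² = 3 + (-3)² = 3 + 9 = 12)
(r*(-43))*9 = (12*(-43))*9 = -516*9 = -4644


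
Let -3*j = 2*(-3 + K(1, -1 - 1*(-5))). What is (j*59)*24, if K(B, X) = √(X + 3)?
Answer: 2832 - 944*√7 ≈ 334.41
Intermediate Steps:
K(B, X) = √(3 + X)
j = 2 - 2*√7/3 (j = -2*(-3 + √(3 + (-1 - 1*(-5))))/3 = -2*(-3 + √(3 + (-1 + 5)))/3 = -2*(-3 + √(3 + 4))/3 = -2*(-3 + √7)/3 = -(-6 + 2*√7)/3 = 2 - 2*√7/3 ≈ 0.23617)
(j*59)*24 = ((2 - 2*√7/3)*59)*24 = (118 - 118*√7/3)*24 = 2832 - 944*√7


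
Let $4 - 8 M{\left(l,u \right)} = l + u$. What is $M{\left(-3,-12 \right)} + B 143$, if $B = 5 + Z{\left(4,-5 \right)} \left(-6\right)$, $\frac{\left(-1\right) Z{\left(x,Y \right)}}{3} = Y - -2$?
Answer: $- \frac{56037}{8} \approx -7004.6$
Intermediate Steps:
$Z{\left(x,Y \right)} = -6 - 3 Y$ ($Z{\left(x,Y \right)} = - 3 \left(Y - -2\right) = - 3 \left(Y + 2\right) = - 3 \left(2 + Y\right) = -6 - 3 Y$)
$M{\left(l,u \right)} = \frac{1}{2} - \frac{l}{8} - \frac{u}{8}$ ($M{\left(l,u \right)} = \frac{1}{2} - \frac{l + u}{8} = \frac{1}{2} - \left(\frac{l}{8} + \frac{u}{8}\right) = \frac{1}{2} - \frac{l}{8} - \frac{u}{8}$)
$B = -49$ ($B = 5 + \left(-6 - -15\right) \left(-6\right) = 5 + \left(-6 + 15\right) \left(-6\right) = 5 + 9 \left(-6\right) = 5 - 54 = -49$)
$M{\left(-3,-12 \right)} + B 143 = \left(\frac{1}{2} - - \frac{3}{8} - - \frac{3}{2}\right) - 7007 = \left(\frac{1}{2} + \frac{3}{8} + \frac{3}{2}\right) - 7007 = \frac{19}{8} - 7007 = - \frac{56037}{8}$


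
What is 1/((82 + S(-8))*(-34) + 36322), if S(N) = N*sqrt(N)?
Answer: 16767/562560514 - 136*I*sqrt(2)/281280257 ≈ 2.9805e-5 - 6.8378e-7*I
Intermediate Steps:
S(N) = N**(3/2)
1/((82 + S(-8))*(-34) + 36322) = 1/((82 + (-8)**(3/2))*(-34) + 36322) = 1/((82 - 16*I*sqrt(2))*(-34) + 36322) = 1/((-2788 + 544*I*sqrt(2)) + 36322) = 1/(33534 + 544*I*sqrt(2))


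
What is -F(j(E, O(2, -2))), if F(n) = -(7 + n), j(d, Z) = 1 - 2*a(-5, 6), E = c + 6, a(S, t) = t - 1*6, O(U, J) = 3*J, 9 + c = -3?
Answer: 8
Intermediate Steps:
c = -12 (c = -9 - 3 = -12)
a(S, t) = -6 + t (a(S, t) = t - 6 = -6 + t)
E = -6 (E = -12 + 6 = -6)
j(d, Z) = 1 (j(d, Z) = 1 - 2*(-6 + 6) = 1 - 2*0 = 1 + 0 = 1)
F(n) = -7 - n
-F(j(E, O(2, -2))) = -(-7 - 1*1) = -(-7 - 1) = -1*(-8) = 8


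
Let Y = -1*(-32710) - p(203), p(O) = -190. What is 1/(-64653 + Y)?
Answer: -1/31753 ≈ -3.1493e-5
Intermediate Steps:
Y = 32900 (Y = -1*(-32710) - 1*(-190) = 32710 + 190 = 32900)
1/(-64653 + Y) = 1/(-64653 + 32900) = 1/(-31753) = -1/31753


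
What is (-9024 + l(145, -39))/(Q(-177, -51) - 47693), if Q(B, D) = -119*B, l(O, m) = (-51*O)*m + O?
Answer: -139763/13315 ≈ -10.497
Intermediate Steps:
l(O, m) = O - 51*O*m (l(O, m) = -51*O*m + O = O - 51*O*m)
(-9024 + l(145, -39))/(Q(-177, -51) - 47693) = (-9024 + 145*(1 - 51*(-39)))/(-119*(-177) - 47693) = (-9024 + 145*(1 + 1989))/(21063 - 47693) = (-9024 + 145*1990)/(-26630) = (-9024 + 288550)*(-1/26630) = 279526*(-1/26630) = -139763/13315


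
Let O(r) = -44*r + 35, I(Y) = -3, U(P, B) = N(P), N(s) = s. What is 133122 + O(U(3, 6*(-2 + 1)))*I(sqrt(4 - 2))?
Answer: 133413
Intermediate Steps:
U(P, B) = P
O(r) = 35 - 44*r
133122 + O(U(3, 6*(-2 + 1)))*I(sqrt(4 - 2)) = 133122 + (35 - 44*3)*(-3) = 133122 + (35 - 132)*(-3) = 133122 - 97*(-3) = 133122 + 291 = 133413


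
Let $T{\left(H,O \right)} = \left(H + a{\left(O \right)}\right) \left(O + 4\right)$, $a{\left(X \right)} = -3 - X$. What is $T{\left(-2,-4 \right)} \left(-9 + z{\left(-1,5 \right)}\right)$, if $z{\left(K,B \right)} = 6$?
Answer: $0$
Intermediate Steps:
$T{\left(H,O \right)} = \left(4 + O\right) \left(-3 + H - O\right)$ ($T{\left(H,O \right)} = \left(H - \left(3 + O\right)\right) \left(O + 4\right) = \left(-3 + H - O\right) \left(4 + O\right) = \left(4 + O\right) \left(-3 + H - O\right)$)
$T{\left(-2,-4 \right)} \left(-9 + z{\left(-1,5 \right)}\right) = \left(-12 - \left(-4\right)^{2} - -28 + 4 \left(-2\right) - -8\right) \left(-9 + 6\right) = \left(-12 - 16 + 28 - 8 + 8\right) \left(-3\right) = 0 \left(-3\right) = 0$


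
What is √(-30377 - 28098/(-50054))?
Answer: I*√19026304490510/25027 ≈ 174.29*I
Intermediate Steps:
√(-30377 - 28098/(-50054)) = √(-30377 - 28098*(-1/50054)) = √(-30377 + 14049/25027) = √(-760231130/25027) = I*√19026304490510/25027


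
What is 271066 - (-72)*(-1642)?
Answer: 152842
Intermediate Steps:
271066 - (-72)*(-1642) = 271066 - 1*118224 = 271066 - 118224 = 152842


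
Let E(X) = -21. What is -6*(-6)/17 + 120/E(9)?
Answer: -428/119 ≈ -3.5966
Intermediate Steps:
-6*(-6)/17 + 120/E(9) = -6*(-6)/17 + 120/(-21) = 36*(1/17) + 120*(-1/21) = 36/17 - 40/7 = -428/119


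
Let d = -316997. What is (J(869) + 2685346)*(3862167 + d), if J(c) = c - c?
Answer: 9520008078820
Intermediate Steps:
J(c) = 0
(J(869) + 2685346)*(3862167 + d) = (0 + 2685346)*(3862167 - 316997) = 2685346*3545170 = 9520008078820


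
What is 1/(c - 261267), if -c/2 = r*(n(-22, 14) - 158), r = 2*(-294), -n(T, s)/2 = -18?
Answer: -1/404739 ≈ -2.4707e-6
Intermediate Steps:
n(T, s) = 36 (n(T, s) = -2*(-18) = 36)
r = -588
c = -143472 (c = -(-1176)*(36 - 158) = -(-1176)*(-122) = -2*71736 = -143472)
1/(c - 261267) = 1/(-143472 - 261267) = 1/(-404739) = -1/404739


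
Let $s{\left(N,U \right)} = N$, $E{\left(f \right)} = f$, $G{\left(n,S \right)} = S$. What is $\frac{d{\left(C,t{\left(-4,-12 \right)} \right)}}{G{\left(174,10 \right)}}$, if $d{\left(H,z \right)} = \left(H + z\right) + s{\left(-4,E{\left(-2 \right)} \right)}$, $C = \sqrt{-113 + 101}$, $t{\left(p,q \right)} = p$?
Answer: $- \frac{4}{5} + \frac{i \sqrt{3}}{5} \approx -0.8 + 0.34641 i$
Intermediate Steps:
$C = 2 i \sqrt{3}$ ($C = \sqrt{-12} = 2 i \sqrt{3} \approx 3.4641 i$)
$d{\left(H,z \right)} = -4 + H + z$ ($d{\left(H,z \right)} = \left(H + z\right) - 4 = -4 + H + z$)
$\frac{d{\left(C,t{\left(-4,-12 \right)} \right)}}{G{\left(174,10 \right)}} = \frac{-4 + 2 i \sqrt{3} - 4}{10} = \left(-8 + 2 i \sqrt{3}\right) \frac{1}{10} = - \frac{4}{5} + \frac{i \sqrt{3}}{5}$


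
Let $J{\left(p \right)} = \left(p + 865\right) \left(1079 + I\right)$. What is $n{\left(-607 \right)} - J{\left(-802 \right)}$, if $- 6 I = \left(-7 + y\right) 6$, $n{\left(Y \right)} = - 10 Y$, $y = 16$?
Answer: $-61340$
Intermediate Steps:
$I = -9$ ($I = - \frac{\left(-7 + 16\right) 6}{6} = - \frac{9 \cdot 6}{6} = \left(- \frac{1}{6}\right) 54 = -9$)
$J{\left(p \right)} = 925550 + 1070 p$ ($J{\left(p \right)} = \left(p + 865\right) \left(1079 - 9\right) = \left(865 + p\right) 1070 = 925550 + 1070 p$)
$n{\left(-607 \right)} - J{\left(-802 \right)} = \left(-10\right) \left(-607\right) - \left(925550 + 1070 \left(-802\right)\right) = 6070 - \left(925550 - 858140\right) = 6070 - 67410 = -61340$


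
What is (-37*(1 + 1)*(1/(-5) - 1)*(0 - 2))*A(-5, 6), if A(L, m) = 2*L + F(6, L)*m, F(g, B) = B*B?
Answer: -24864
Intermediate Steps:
F(g, B) = B²
A(L, m) = 2*L + m*L² (A(L, m) = 2*L + L²*m = 2*L + m*L²)
(-37*(1 + 1)*(1/(-5) - 1)*(0 - 2))*A(-5, 6) = (-37*(1 + 1)*(1/(-5) - 1)*(0 - 2))*(-5*(2 - 5*6)) = (-74*(1*(-⅕) - 1)*(-2))*(-5*(2 - 30)) = (-74*(-⅕ - 1)*(-2))*(-5*(-28)) = -74*(-6/5*(-2))*140 = -74*12/5*140 = -37*24/5*140 = -888/5*140 = -24864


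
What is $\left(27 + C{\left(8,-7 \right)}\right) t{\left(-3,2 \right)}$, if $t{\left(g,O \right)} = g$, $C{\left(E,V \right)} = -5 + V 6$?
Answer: $60$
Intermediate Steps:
$C{\left(E,V \right)} = -5 + 6 V$
$\left(27 + C{\left(8,-7 \right)}\right) t{\left(-3,2 \right)} = \left(27 + \left(-5 + 6 \left(-7\right)\right)\right) \left(-3\right) = \left(27 - 47\right) \left(-3\right) = \left(-20\right) \left(-3\right) = 60$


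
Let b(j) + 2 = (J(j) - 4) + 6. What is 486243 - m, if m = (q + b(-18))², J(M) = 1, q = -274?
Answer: 411714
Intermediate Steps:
b(j) = 1 (b(j) = -2 + ((1 - 4) + 6) = -2 + (-3 + 6) = -2 + 3 = 1)
m = 74529 (m = (-274 + 1)² = (-273)² = 74529)
486243 - m = 486243 - 1*74529 = 486243 - 74529 = 411714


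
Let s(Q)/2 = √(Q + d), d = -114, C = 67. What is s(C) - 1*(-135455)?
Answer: 135455 + 2*I*√47 ≈ 1.3546e+5 + 13.711*I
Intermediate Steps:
s(Q) = 2*√(-114 + Q) (s(Q) = 2*√(Q - 114) = 2*√(-114 + Q))
s(C) - 1*(-135455) = 2*√(-114 + 67) - 1*(-135455) = 2*√(-47) + 135455 = 2*(I*√47) + 135455 = 2*I*√47 + 135455 = 135455 + 2*I*√47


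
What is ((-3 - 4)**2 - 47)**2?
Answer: 4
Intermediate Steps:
((-3 - 4)**2 - 47)**2 = ((-7)**2 - 47)**2 = (49 - 47)**2 = 2**2 = 4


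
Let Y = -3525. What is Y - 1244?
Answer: -4769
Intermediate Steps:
Y - 1244 = -3525 - 1244 = -4769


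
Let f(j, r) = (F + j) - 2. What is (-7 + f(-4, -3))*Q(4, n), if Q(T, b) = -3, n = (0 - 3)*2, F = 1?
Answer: 36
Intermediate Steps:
n = -6 (n = -3*2 = -6)
f(j, r) = -1 + j (f(j, r) = (1 + j) - 2 = -1 + j)
(-7 + f(-4, -3))*Q(4, n) = (-7 + (-1 - 4))*(-3) = (-7 - 5)*(-3) = -12*(-3) = 36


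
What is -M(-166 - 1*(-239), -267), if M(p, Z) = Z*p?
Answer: 19491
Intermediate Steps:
-M(-166 - 1*(-239), -267) = -(-267)*(-166 - 1*(-239)) = -(-267)*(-166 + 239) = -(-267)*73 = -1*(-19491) = 19491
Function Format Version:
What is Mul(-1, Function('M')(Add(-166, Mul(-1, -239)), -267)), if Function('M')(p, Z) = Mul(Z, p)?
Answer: 19491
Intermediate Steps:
Mul(-1, Function('M')(Add(-166, Mul(-1, -239)), -267)) = Mul(-1, Mul(-267, Add(-166, Mul(-1, -239)))) = Mul(-1, Mul(-267, Add(-166, 239))) = Mul(-1, Mul(-267, 73)) = Mul(-1, -19491) = 19491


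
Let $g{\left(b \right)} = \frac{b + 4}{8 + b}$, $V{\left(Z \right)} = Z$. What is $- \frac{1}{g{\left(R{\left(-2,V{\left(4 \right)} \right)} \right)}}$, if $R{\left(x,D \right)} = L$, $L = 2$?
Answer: $- \frac{5}{3} \approx -1.6667$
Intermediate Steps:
$R{\left(x,D \right)} = 2$
$g{\left(b \right)} = \frac{4 + b}{8 + b}$
$- \frac{1}{g{\left(R{\left(-2,V{\left(4 \right)} \right)} \right)}} = - \frac{1}{\frac{1}{8 + 2} \left(4 + 2\right)} = - \frac{1}{\frac{1}{10} \cdot 6} = - \frac{1}{\frac{3}{5}} = \left(-1\right) \frac{5}{3} = - \frac{5}{3}$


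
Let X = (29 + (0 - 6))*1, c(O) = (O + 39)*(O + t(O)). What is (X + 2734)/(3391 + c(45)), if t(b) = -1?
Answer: 2757/7087 ≈ 0.38902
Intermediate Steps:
c(O) = (-1 + O)*(39 + O) (c(O) = (O + 39)*(O - 1) = (39 + O)*(-1 + O) = (-1 + O)*(39 + O))
X = 23 (X = (29 - 6)*1 = 23*1 = 23)
(X + 2734)/(3391 + c(45)) = (23 + 2734)/(3391 + (-39 + 45² + 38*45)) = 2757/(3391 + (-39 + 2025 + 1710)) = 2757/(3391 + 3696) = 2757/7087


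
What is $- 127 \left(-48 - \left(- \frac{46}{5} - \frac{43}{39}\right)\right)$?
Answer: $\frac{933577}{195} \approx 4787.6$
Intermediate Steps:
$- 127 \left(-48 - \left(- \frac{46}{5} - \frac{43}{39}\right)\right) = - 127 \left(-48 - - \frac{2009}{195}\right) = - 127 \left(-48 + \left(\frac{46}{5} + \frac{43}{39}\right)\right) = - 127 \left(-48 + \frac{2009}{195}\right) = \left(-127\right) \left(- \frac{7351}{195}\right) = \frac{933577}{195}$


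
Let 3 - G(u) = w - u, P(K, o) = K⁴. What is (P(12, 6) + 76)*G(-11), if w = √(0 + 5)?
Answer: -166496 - 20812*√5 ≈ -2.1303e+5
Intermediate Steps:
w = √5 ≈ 2.2361
G(u) = 3 + u - √5 (G(u) = 3 - (√5 - u) = 3 + (u - √5) = 3 + u - √5)
(P(12, 6) + 76)*G(-11) = (12⁴ + 76)*(3 - 11 - √5) = (20736 + 76)*(-8 - √5) = 20812*(-8 - √5) = -166496 - 20812*√5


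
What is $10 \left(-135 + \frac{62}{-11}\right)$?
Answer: $- \frac{15470}{11} \approx -1406.4$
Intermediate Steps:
$10 \left(-135 + \frac{62}{-11}\right) = 10 \left(-135 + 62 \left(- \frac{1}{11}\right)\right) = 10 \left(-135 - \frac{62}{11}\right) = 10 \left(- \frac{1547}{11}\right) = - \frac{15470}{11}$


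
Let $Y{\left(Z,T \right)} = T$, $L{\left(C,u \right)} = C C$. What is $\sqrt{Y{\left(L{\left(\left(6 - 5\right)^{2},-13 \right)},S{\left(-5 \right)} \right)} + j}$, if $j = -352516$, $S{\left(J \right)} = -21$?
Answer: $i \sqrt{352537} \approx 593.75 i$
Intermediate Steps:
$L{\left(C,u \right)} = C^{2}$
$\sqrt{Y{\left(L{\left(\left(6 - 5\right)^{2},-13 \right)},S{\left(-5 \right)} \right)} + j} = \sqrt{-21 - 352516} = \sqrt{-352537} = i \sqrt{352537}$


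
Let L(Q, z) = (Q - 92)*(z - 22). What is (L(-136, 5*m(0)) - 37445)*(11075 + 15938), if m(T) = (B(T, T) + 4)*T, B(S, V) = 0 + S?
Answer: -876004577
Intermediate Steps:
B(S, V) = S
m(T) = T*(4 + T) (m(T) = (T + 4)*T = (4 + T)*T = T*(4 + T))
L(Q, z) = (-92 + Q)*(-22 + z)
(L(-136, 5*m(0)) - 37445)*(11075 + 15938) = ((2024 - 460*0*(4 + 0) - 22*(-136) - 680*0*(4 + 0)) - 37445)*(11075 + 15938) = ((2024 - 460*0*4 + 2992 - 680*0*4) - 37445)*27013 = ((2024 - 460*0 + 2992 - 680*0) - 37445)*27013 = ((2024 - 92*0 + 2992 - 136*0) - 37445)*27013 = ((2024 + 0 + 2992 + 0) - 37445)*27013 = (5016 - 37445)*27013 = -32429*27013 = -876004577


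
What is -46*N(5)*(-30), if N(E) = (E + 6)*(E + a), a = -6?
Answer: -15180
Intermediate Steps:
N(E) = (-6 + E)*(6 + E) (N(E) = (E + 6)*(E - 6) = (6 + E)*(-6 + E) = (-6 + E)*(6 + E))
-46*N(5)*(-30) = -46*(-36 + 5²)*(-30) = -46*(-36 + 25)*(-30) = -46*(-11)*(-30) = 506*(-30) = -15180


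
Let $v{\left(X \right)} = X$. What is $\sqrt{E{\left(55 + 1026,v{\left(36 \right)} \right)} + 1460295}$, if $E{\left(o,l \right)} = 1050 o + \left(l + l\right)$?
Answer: $\sqrt{2595417} \approx 1611.0$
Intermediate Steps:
$E{\left(o,l \right)} = 2 l + 1050 o$ ($E{\left(o,l \right)} = 1050 o + 2 l = 2 l + 1050 o$)
$\sqrt{E{\left(55 + 1026,v{\left(36 \right)} \right)} + 1460295} = \sqrt{\left(2 \cdot 36 + 1050 \left(55 + 1026\right)\right) + 1460295} = \sqrt{\left(72 + 1050 \cdot 1081\right) + 1460295} = \sqrt{\left(72 + 1135050\right) + 1460295} = \sqrt{1135122 + 1460295} = \sqrt{2595417}$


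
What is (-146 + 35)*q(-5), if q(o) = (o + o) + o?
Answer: 1665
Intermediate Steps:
q(o) = 3*o (q(o) = 2*o + o = 3*o)
(-146 + 35)*q(-5) = (-146 + 35)*(3*(-5)) = -111*(-15) = 1665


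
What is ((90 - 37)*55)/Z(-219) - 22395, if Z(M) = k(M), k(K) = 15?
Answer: -66602/3 ≈ -22201.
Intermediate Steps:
Z(M) = 15
((90 - 37)*55)/Z(-219) - 22395 = ((90 - 37)*55)/15 - 22395 = (53*55)*(1/15) - 22395 = 2915*(1/15) - 22395 = 583/3 - 22395 = -66602/3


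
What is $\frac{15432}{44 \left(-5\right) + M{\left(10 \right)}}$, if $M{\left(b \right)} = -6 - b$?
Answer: $- \frac{3858}{59} \approx -65.39$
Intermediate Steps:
$\frac{15432}{44 \left(-5\right) + M{\left(10 \right)}} = \frac{15432}{44 \left(-5\right) - 16} = \frac{15432}{-220 - 16} = \frac{15432}{-236} = 15432 \left(- \frac{1}{236}\right) = - \frac{3858}{59}$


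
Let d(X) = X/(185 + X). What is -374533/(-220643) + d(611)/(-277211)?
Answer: 82644300487675/48687074671708 ≈ 1.6975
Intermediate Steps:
-374533/(-220643) + d(611)/(-277211) = -374533/(-220643) + (611/(185 + 611))/(-277211) = -374533*(-1/220643) + (611/796)*(-1/277211) = 374533/220643 + (611*(1/796))*(-1/277211) = 374533/220643 + (611/796)*(-1/277211) = 374533/220643 - 611/220659956 = 82644300487675/48687074671708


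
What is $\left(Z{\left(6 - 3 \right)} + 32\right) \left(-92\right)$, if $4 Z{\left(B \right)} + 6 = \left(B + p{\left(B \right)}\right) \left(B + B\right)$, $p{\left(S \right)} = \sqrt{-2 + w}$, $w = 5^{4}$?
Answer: $-3220 - 138 \sqrt{623} \approx -6664.5$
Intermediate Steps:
$w = 625$
$p{\left(S \right)} = \sqrt{623}$ ($p{\left(S \right)} = \sqrt{-2 + 625} = \sqrt{623}$)
$Z{\left(B \right)} = - \frac{3}{2} + \frac{B \left(B + \sqrt{623}\right)}{2}$ ($Z{\left(B \right)} = - \frac{3}{2} + \frac{\left(B + \sqrt{623}\right) \left(B + B\right)}{4} = - \frac{3}{2} + \frac{\left(B + \sqrt{623}\right) 2 B}{4} = - \frac{3}{2} + \frac{2 B \left(B + \sqrt{623}\right)}{4} = - \frac{3}{2} + \frac{B \left(B + \sqrt{623}\right)}{2}$)
$\left(Z{\left(6 - 3 \right)} + 32\right) \left(-92\right) = \left(\left(- \frac{3}{2} + \frac{\left(6 - 3\right)^{2}}{2} + \frac{\left(6 - 3\right) \sqrt{623}}{2}\right) + 32\right) \left(-92\right) = \left(\left(- \frac{3}{2} + \frac{3^{2}}{2} + \frac{1}{2} \cdot 3 \sqrt{623}\right) + 32\right) \left(-92\right) = \left(\left(- \frac{3}{2} + \frac{1}{2} \cdot 9 + \frac{3 \sqrt{623}}{2}\right) + 32\right) \left(-92\right) = \left(\left(- \frac{3}{2} + \frac{9}{2} + \frac{3 \sqrt{623}}{2}\right) + 32\right) \left(-92\right) = \left(\left(3 + \frac{3 \sqrt{623}}{2}\right) + 32\right) \left(-92\right) = \left(35 + \frac{3 \sqrt{623}}{2}\right) \left(-92\right) = -3220 - 138 \sqrt{623}$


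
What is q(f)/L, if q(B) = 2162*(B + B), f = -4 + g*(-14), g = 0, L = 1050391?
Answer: -17296/1050391 ≈ -0.016466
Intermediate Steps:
f = -4 (f = -4 + 0*(-14) = -4 + 0 = -4)
q(B) = 4324*B (q(B) = 2162*(2*B) = 4324*B)
q(f)/L = (4324*(-4))/1050391 = -17296*1/1050391 = -17296/1050391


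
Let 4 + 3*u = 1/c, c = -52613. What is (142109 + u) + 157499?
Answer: 15763205553/52613 ≈ 2.9961e+5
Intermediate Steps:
u = -70151/52613 (u = -4/3 + (⅓)/(-52613) = -4/3 + (⅓)*(-1/52613) = -4/3 - 1/157839 = -70151/52613 ≈ -1.3333)
(142109 + u) + 157499 = (142109 - 70151/52613) + 157499 = 7476710666/52613 + 157499 = 15763205553/52613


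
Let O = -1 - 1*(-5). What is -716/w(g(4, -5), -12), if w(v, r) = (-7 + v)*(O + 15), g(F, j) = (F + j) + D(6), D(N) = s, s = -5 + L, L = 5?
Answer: 179/38 ≈ 4.7105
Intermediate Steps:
O = 4 (O = -1 + 5 = 4)
s = 0 (s = -5 + 5 = 0)
D(N) = 0
g(F, j) = F + j (g(F, j) = (F + j) + 0 = F + j)
w(v, r) = -133 + 19*v (w(v, r) = (-7 + v)*(4 + 15) = (-7 + v)*19 = -133 + 19*v)
-716/w(g(4, -5), -12) = -716/(-133 + 19*(4 - 5)) = -716/(-133 + 19*(-1)) = -716/(-133 - 19) = -716/(-152) = -716*(-1/152) = 179/38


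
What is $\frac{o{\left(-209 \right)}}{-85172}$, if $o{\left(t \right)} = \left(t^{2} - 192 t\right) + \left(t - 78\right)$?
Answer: $- \frac{41761}{42586} \approx -0.98063$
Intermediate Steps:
$o{\left(t \right)} = -78 + t^{2} - 191 t$ ($o{\left(t \right)} = \left(t^{2} - 192 t\right) + \left(-78 + t\right) = -78 + t^{2} - 191 t$)
$\frac{o{\left(-209 \right)}}{-85172} = \frac{-78 + \left(-209\right)^{2} - -39919}{-85172} = \left(-78 + 43681 + 39919\right) \left(- \frac{1}{85172}\right) = 83522 \left(- \frac{1}{85172}\right) = - \frac{41761}{42586}$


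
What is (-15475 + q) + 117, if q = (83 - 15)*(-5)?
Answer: -15698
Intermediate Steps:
q = -340 (q = 68*(-5) = -340)
(-15475 + q) + 117 = (-15475 - 340) + 117 = -15815 + 117 = -15698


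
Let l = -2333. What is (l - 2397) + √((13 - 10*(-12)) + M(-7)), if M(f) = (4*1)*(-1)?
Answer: -4730 + √129 ≈ -4718.6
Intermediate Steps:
M(f) = -4 (M(f) = 4*(-1) = -4)
(l - 2397) + √((13 - 10*(-12)) + M(-7)) = (-2333 - 2397) + √((13 - 10*(-12)) - 4) = -4730 + √((13 + 120) - 4) = -4730 + √(133 - 4) = -4730 + √129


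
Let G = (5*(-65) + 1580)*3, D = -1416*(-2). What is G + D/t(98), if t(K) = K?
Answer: 185901/49 ≈ 3793.9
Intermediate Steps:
D = 2832
G = 3765 (G = (-325 + 1580)*3 = 1255*3 = 3765)
G + D/t(98) = 3765 + 2832/98 = 3765 + 2832*(1/98) = 3765 + 1416/49 = 185901/49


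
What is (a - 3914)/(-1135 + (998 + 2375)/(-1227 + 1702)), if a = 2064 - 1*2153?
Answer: 1901425/535752 ≈ 3.5491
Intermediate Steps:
a = -89 (a = 2064 - 2153 = -89)
(a - 3914)/(-1135 + (998 + 2375)/(-1227 + 1702)) = (-89 - 3914)/(-1135 + (998 + 2375)/(-1227 + 1702)) = -4003/(-1135 + 3373/475) = -4003/(-535752/475) = -4003*(-475/535752) = 1901425/535752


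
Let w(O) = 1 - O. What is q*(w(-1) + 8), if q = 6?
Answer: 60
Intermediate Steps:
q*(w(-1) + 8) = 6*((1 - 1*(-1)) + 8) = 6*((1 + 1) + 8) = 6*(2 + 8) = 6*10 = 60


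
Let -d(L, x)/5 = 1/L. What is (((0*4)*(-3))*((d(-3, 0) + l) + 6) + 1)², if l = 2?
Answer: 1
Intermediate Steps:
d(L, x) = -5/L
(((0*4)*(-3))*((d(-3, 0) + l) + 6) + 1)² = (((0*4)*(-3))*((-5/(-3) + 2) + 6) + 1)² = ((0*(-3))*((-5*(-⅓) + 2) + 6) + 1)² = (0*((5/3 + 2) + 6) + 1)² = (0*(11/3 + 6) + 1)² = (0*(29/3) + 1)² = (0 + 1)² = 1² = 1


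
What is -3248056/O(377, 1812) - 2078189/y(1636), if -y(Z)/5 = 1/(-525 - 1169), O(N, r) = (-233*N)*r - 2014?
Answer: -40025002880248294/56846395 ≈ -7.0409e+8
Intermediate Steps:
O(N, r) = -2014 - 233*N*r (O(N, r) = -233*N*r - 2014 = -2014 - 233*N*r)
y(Z) = 5/1694 (y(Z) = -5/(-525 - 1169) = -5/(-1694) = -5*(-1/1694) = 5/1694)
-3248056/O(377, 1812) - 2078189/y(1636) = -3248056/(-2014 - 233*377*1812) - 2078189/5/1694 = -3248056/(-2014 - 159167892) - 2078189*1694/5 = -3248056/(-159169906) - 3520452166/5 = -3248056*(-1/159169906) - 3520452166/5 = 232004/11369279 - 3520452166/5 = -40025002880248294/56846395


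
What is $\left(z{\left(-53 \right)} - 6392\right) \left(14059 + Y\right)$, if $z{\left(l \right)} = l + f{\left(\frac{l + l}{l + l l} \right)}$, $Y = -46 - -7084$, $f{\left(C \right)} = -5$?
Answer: $-136075650$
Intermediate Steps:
$Y = 7038$ ($Y = -46 + 7084 = 7038$)
$z{\left(l \right)} = -5 + l$ ($z{\left(l \right)} = l - 5 = -5 + l$)
$\left(z{\left(-53 \right)} - 6392\right) \left(14059 + Y\right) = \left(\left(-5 - 53\right) - 6392\right) \left(14059 + 7038\right) = \left(-58 - 6392\right) 21097 = \left(-6450\right) 21097 = -136075650$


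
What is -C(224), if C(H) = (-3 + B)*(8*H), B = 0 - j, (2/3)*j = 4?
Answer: 16128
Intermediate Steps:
j = 6 (j = (3/2)*4 = 6)
B = -6 (B = 0 - 1*6 = 0 - 6 = -6)
C(H) = -72*H (C(H) = (-3 - 6)*(8*H) = -72*H)
-C(224) = -(-72)*224 = -1*(-16128) = 16128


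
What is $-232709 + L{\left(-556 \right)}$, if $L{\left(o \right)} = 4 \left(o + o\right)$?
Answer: $-237157$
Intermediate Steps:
$L{\left(o \right)} = 8 o$ ($L{\left(o \right)} = 4 \cdot 2 o = 8 o$)
$-232709 + L{\left(-556 \right)} = -232709 + 8 \left(-556\right) = -232709 - 4448 = -237157$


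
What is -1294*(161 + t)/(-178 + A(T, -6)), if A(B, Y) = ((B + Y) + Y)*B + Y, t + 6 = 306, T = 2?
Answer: 298267/102 ≈ 2924.2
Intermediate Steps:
t = 300 (t = -6 + 306 = 300)
A(B, Y) = Y + B*(B + 2*Y) (A(B, Y) = (B + 2*Y)*B + Y = B*(B + 2*Y) + Y = Y + B*(B + 2*Y))
-1294*(161 + t)/(-178 + A(T, -6)) = -1294*(161 + 300)/(-178 + (-6 + 2**2 + 2*2*(-6))) = -596534/(-178 + (-6 + 4 - 24)) = -596534/(-178 - 26) = -596534/(-204) = -596534*(-1)/204 = -1294*(-461/204) = 298267/102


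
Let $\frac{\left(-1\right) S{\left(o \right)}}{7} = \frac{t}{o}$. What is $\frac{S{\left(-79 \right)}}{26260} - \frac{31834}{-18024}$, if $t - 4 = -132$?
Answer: $\frac{8253094607}{4673938620} \approx 1.7658$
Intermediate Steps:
$t = -128$ ($t = 4 - 132 = -128$)
$S{\left(o \right)} = \frac{896}{o}$ ($S{\left(o \right)} = - 7 \left(- \frac{128}{o}\right) = \frac{896}{o}$)
$\frac{S{\left(-79 \right)}}{26260} - \frac{31834}{-18024} = \frac{896 \frac{1}{-79}}{26260} - \frac{31834}{-18024} = 896 \left(- \frac{1}{79}\right) \frac{1}{26260} - - \frac{15917}{9012} = \left(- \frac{896}{79}\right) \frac{1}{26260} + \frac{15917}{9012} = - \frac{224}{518635} + \frac{15917}{9012} = \frac{8253094607}{4673938620}$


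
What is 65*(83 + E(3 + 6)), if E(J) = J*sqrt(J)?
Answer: 7150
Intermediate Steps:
E(J) = J**(3/2)
65*(83 + E(3 + 6)) = 65*(83 + (3 + 6)**(3/2)) = 65*(83 + 9**(3/2)) = 65*(83 + 27) = 65*110 = 7150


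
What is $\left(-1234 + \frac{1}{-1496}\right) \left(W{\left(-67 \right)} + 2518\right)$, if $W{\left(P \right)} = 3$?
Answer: $- \frac{4653929865}{1496} \approx -3.1109 \cdot 10^{6}$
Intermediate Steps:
$\left(-1234 + \frac{1}{-1496}\right) \left(W{\left(-67 \right)} + 2518\right) = \left(-1234 + \frac{1}{-1496}\right) \left(3 + 2518\right) = \left(-1234 - \frac{1}{1496}\right) 2521 = \left(- \frac{1846065}{1496}\right) 2521 = - \frac{4653929865}{1496}$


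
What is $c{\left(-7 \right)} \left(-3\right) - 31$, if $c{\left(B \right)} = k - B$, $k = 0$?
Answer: $-52$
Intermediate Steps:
$c{\left(B \right)} = - B$ ($c{\left(B \right)} = 0 - B = - B$)
$c{\left(-7 \right)} \left(-3\right) - 31 = \left(-1\right) \left(-7\right) \left(-3\right) - 31 = 7 \left(-3\right) - 31 = -21 - 31 = -52$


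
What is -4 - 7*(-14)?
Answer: 94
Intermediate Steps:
-4 - 7*(-14) = -4 + 98 = 94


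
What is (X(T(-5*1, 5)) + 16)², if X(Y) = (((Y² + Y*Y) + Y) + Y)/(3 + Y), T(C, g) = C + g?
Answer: 256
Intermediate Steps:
X(Y) = (2*Y + 2*Y²)/(3 + Y) (X(Y) = (((Y² + Y²) + Y) + Y)/(3 + Y) = ((2*Y² + Y) + Y)/(3 + Y) = ((Y + 2*Y²) + Y)/(3 + Y) = (2*Y + 2*Y²)/(3 + Y))
(X(T(-5*1, 5)) + 16)² = (2*(-5*1 + 5)*(1 + (-5*1 + 5))/(3 + (-5*1 + 5)) + 16)² = (2*(-5 + 5)*(1 + (-5 + 5))/(3 + (-5 + 5)) + 16)² = (2*0*(1 + 0)/(3 + 0) + 16)² = (2*0*1/3 + 16)² = (2*0*(⅓)*1 + 16)² = (0 + 16)² = 16² = 256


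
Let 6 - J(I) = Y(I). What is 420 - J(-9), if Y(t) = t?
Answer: 405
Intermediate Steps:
J(I) = 6 - I
420 - J(-9) = 420 - (6 - 1*(-9)) = 420 - (6 + 9) = 420 - 1*15 = 420 - 15 = 405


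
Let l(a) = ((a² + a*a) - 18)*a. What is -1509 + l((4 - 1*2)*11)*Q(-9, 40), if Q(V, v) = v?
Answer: 834491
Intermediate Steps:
l(a) = a*(-18 + 2*a²) (l(a) = ((a² + a²) - 18)*a = (2*a² - 18)*a = (-18 + 2*a²)*a = a*(-18 + 2*a²))
-1509 + l((4 - 1*2)*11)*Q(-9, 40) = -1509 + (2*((4 - 1*2)*11)*(-9 + ((4 - 1*2)*11)²))*40 = -1509 + (2*((4 - 2)*11)*(-9 + ((4 - 2)*11)²))*40 = -1509 + (2*(2*11)*(-9 + (2*11)²))*40 = -1509 + (2*22*(-9 + 22²))*40 = -1509 + (2*22*(-9 + 484))*40 = -1509 + (2*22*475)*40 = -1509 + 20900*40 = -1509 + 836000 = 834491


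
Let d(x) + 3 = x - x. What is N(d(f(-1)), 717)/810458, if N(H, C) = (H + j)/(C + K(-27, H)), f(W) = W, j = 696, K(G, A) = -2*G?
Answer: 21/18935246 ≈ 1.1090e-6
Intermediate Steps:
d(x) = -3 (d(x) = -3 + (x - x) = -3 + 0 = -3)
N(H, C) = (696 + H)/(54 + C) (N(H, C) = (H + 696)/(C - 2*(-27)) = (696 + H)/(C + 54) = (696 + H)/(54 + C))
N(d(f(-1)), 717)/810458 = ((696 - 3)/(54 + 717))/810458 = (693/771)*(1/810458) = ((1/771)*693)*(1/810458) = (231/257)*(1/810458) = 21/18935246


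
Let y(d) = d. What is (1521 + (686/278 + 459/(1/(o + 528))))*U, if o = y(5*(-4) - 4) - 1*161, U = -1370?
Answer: -30270841850/139 ≈ -2.1778e+8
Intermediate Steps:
o = -185 (o = (5*(-4) - 4) - 1*161 = (-20 - 4) - 161 = -24 - 161 = -185)
(1521 + (686/278 + 459/(1/(o + 528))))*U = (1521 + (686/278 + 459/(1/(-185 + 528))))*(-1370) = (1521 + (686*(1/278) + 459/(1/343)))*(-1370) = (1521 + (343/139 + 459/(1/343)))*(-1370) = (1521 + (343/139 + 459*343))*(-1370) = (1521 + (343/139 + 157437))*(-1370) = (1521 + 21884086/139)*(-1370) = (22095505/139)*(-1370) = -30270841850/139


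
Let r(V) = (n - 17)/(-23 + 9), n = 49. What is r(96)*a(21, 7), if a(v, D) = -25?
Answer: 400/7 ≈ 57.143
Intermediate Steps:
r(V) = -16/7 (r(V) = (49 - 17)/(-23 + 9) = 32/(-14) = 32*(-1/14) = -16/7)
r(96)*a(21, 7) = -16/7*(-25) = 400/7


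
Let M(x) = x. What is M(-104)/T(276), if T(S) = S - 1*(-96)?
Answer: -26/93 ≈ -0.27957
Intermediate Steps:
T(S) = 96 + S (T(S) = S + 96 = 96 + S)
M(-104)/T(276) = -104/(96 + 276) = -104/372 = -104*1/372 = -26/93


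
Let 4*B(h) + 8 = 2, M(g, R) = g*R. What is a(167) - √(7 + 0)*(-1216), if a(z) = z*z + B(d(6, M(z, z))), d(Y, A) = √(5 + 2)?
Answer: 55775/2 + 1216*√7 ≈ 31105.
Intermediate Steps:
M(g, R) = R*g
d(Y, A) = √7
B(h) = -3/2 (B(h) = -2 + (¼)*2 = -2 + ½ = -3/2)
a(z) = -3/2 + z² (a(z) = z*z - 3/2 = z² - 3/2 = -3/2 + z²)
a(167) - √(7 + 0)*(-1216) = (-3/2 + 167²) - √(7 + 0)*(-1216) = (-3/2 + 27889) - √7*(-1216) = 55775/2 - (-1216)*√7 = 55775/2 + 1216*√7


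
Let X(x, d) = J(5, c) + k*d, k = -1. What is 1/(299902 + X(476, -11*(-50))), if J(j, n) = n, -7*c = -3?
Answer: 7/2095467 ≈ 3.3405e-6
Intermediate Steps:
c = 3/7 (c = -⅐*(-3) = 3/7 ≈ 0.42857)
X(x, d) = 3/7 - d
1/(299902 + X(476, -11*(-50))) = 1/(299902 + (3/7 - (-11)*(-50))) = 1/(299902 + (3/7 - 1*550)) = 1/(299902 + (3/7 - 550)) = 1/(299902 - 3847/7) = 1/(2095467/7) = 7/2095467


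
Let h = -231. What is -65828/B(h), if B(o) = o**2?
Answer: -9404/7623 ≈ -1.2336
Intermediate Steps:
-65828/B(h) = -65828/((-231)**2) = -65828/53361 = -65828*1/53361 = -9404/7623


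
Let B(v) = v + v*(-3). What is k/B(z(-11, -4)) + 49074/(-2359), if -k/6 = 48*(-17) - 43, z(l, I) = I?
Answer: 5882847/9436 ≈ 623.45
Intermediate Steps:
B(v) = -2*v (B(v) = v - 3*v = -2*v)
k = 5154 (k = -6*(48*(-17) - 43) = -6*(-816 - 43) = -6*(-859) = 5154)
k/B(z(-11, -4)) + 49074/(-2359) = 5154/((-2*(-4))) + 49074/(-2359) = 5154/8 + 49074*(-1/2359) = 5154*(⅛) - 49074/2359 = 2577/4 - 49074/2359 = 5882847/9436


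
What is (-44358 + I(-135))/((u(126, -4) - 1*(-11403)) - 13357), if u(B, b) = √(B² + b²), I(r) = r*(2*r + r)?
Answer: -3359903/633704 - 3439*√3973/633704 ≈ -5.6441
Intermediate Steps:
I(r) = 3*r² (I(r) = r*(3*r) = 3*r²)
(-44358 + I(-135))/((u(126, -4) - 1*(-11403)) - 13357) = (-44358 + 3*(-135)²)/((√(126² + (-4)²) - 1*(-11403)) - 13357) = (-44358 + 3*18225)/((√(15876 + 16) + 11403) - 13357) = (-44358 + 54675)/((√15892 + 11403) - 13357) = 10317/((2*√3973 + 11403) - 13357) = 10317/((11403 + 2*√3973) - 13357) = 10317/(-1954 + 2*√3973)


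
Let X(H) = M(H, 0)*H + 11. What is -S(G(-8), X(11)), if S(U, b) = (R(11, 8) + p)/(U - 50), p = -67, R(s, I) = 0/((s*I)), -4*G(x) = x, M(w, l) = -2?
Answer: -67/48 ≈ -1.3958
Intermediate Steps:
G(x) = -x/4
X(H) = 11 - 2*H (X(H) = -2*H + 11 = 11 - 2*H)
R(s, I) = 0 (R(s, I) = 0/((I*s)) = 0*(1/(I*s)) = 0)
S(U, b) = -67/(-50 + U) (S(U, b) = (0 - 67)/(U - 50) = -67/(-50 + U))
-S(G(-8), X(11)) = -(-67)/(-50 - ¼*(-8)) = -(-67)/(-50 + 2) = -(-67)/(-48) = -(-67)*(-1)/48 = -1*67/48 = -67/48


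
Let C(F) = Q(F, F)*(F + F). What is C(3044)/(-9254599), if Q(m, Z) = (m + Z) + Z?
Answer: -55595616/9254599 ≈ -6.0073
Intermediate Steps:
Q(m, Z) = m + 2*Z (Q(m, Z) = (Z + m) + Z = m + 2*Z)
C(F) = 6*F**2 (C(F) = (F + 2*F)*(F + F) = (3*F)*(2*F) = 6*F**2)
C(3044)/(-9254599) = (6*3044**2)/(-9254599) = (6*9265936)*(-1/9254599) = 55595616*(-1/9254599) = -55595616/9254599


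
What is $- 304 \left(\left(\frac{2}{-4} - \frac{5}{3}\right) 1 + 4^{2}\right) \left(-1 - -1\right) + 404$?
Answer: $404$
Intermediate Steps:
$- 304 \left(\left(\frac{2}{-4} - \frac{5}{3}\right) 1 + 4^{2}\right) \left(-1 - -1\right) + 404 = - 304 \left(\left(2 \left(- \frac{1}{4}\right) - \frac{5}{3}\right) 1 + 16\right) \left(-1 + 1\right) + 404 = - 304 \left(\left(- \frac{1}{2} - \frac{5}{3}\right) 1 + 16\right) 0 + 404 = - 304 \left(\left(- \frac{13}{6}\right) 1 + 16\right) 0 + 404 = - 304 \left(- \frac{13}{6} + 16\right) 0 + 404 = - 304 \cdot \frac{83}{6} \cdot 0 + 404 = \left(-304\right) 0 + 404 = 0 + 404 = 404$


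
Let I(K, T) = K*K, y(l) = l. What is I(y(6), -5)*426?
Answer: 15336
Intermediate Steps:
I(K, T) = K**2
I(y(6), -5)*426 = 6**2*426 = 36*426 = 15336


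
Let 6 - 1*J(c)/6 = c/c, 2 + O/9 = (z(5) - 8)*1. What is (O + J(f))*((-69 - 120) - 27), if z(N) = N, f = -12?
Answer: 3240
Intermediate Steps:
O = -45 (O = -18 + 9*((5 - 8)*1) = -18 + 9*(-3*1) = -18 + 9*(-3) = -18 - 27 = -45)
J(c) = 30 (J(c) = 36 - 6*c/c = 36 - 6*1 = 36 - 6 = 30)
(O + J(f))*((-69 - 120) - 27) = (-45 + 30)*((-69 - 120) - 27) = -15*(-189 - 27) = -15*(-216) = 3240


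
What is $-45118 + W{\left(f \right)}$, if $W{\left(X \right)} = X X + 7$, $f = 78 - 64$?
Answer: $-44915$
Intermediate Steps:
$f = 14$
$W{\left(X \right)} = 7 + X^{2}$ ($W{\left(X \right)} = X^{2} + 7 = 7 + X^{2}$)
$-45118 + W{\left(f \right)} = -45118 + \left(7 + 14^{2}\right) = -45118 + \left(7 + 196\right) = -45118 + 203 = -44915$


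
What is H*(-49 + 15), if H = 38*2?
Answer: -2584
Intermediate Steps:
H = 76
H*(-49 + 15) = 76*(-49 + 15) = 76*(-34) = -2584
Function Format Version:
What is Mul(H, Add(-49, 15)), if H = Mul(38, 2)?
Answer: -2584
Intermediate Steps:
H = 76
Mul(H, Add(-49, 15)) = Mul(76, Add(-49, 15)) = Mul(76, -34) = -2584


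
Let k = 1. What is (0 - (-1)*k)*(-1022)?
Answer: -1022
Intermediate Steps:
(0 - (-1)*k)*(-1022) = (0 - (-1))*(-1022) = (0 - 1*(-1))*(-1022) = (0 + 1)*(-1022) = 1*(-1022) = -1022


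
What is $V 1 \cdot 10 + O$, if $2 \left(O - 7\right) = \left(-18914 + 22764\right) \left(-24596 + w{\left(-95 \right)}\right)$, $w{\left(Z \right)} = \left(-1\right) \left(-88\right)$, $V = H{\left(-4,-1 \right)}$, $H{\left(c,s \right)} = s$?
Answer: $-47177903$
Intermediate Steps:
$V = -1$
$w{\left(Z \right)} = 88$
$O = -47177893$ ($O = 7 + \frac{\left(-18914 + 22764\right) \left(-24596 + 88\right)}{2} = 7 + \frac{3850 \left(-24508\right)}{2} = 7 + \frac{1}{2} \left(-94355800\right) = 7 - 47177900 = -47177893$)
$V 1 \cdot 10 + O = \left(-1\right) 1 \cdot 10 - 47177893 = \left(-1\right) 10 - 47177893 = -10 - 47177893 = -47177903$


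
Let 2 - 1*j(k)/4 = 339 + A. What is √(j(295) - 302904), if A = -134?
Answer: 2*I*√75929 ≈ 551.1*I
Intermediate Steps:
j(k) = -812 (j(k) = 8 - 4*(339 - 134) = 8 - 4*205 = 8 - 820 = -812)
√(j(295) - 302904) = √(-812 - 302904) = √(-303716) = 2*I*√75929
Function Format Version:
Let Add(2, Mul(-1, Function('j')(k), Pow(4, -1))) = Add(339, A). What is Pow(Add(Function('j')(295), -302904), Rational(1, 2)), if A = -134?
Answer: Mul(2, I, Pow(75929, Rational(1, 2))) ≈ Mul(551.10, I)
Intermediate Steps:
Function('j')(k) = -812 (Function('j')(k) = Add(8, Mul(-4, Add(339, -134))) = Add(8, Mul(-4, 205)) = Add(8, -820) = -812)
Pow(Add(Function('j')(295), -302904), Rational(1, 2)) = Pow(Add(-812, -302904), Rational(1, 2)) = Pow(-303716, Rational(1, 2)) = Mul(2, I, Pow(75929, Rational(1, 2)))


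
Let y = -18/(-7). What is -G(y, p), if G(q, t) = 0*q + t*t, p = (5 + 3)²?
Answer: -4096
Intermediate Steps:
y = 18/7 (y = -18*(-⅐) = 18/7 ≈ 2.5714)
p = 64 (p = 8² = 64)
G(q, t) = t² (G(q, t) = 0 + t² = t²)
-G(y, p) = -1*64² = -1*4096 = -4096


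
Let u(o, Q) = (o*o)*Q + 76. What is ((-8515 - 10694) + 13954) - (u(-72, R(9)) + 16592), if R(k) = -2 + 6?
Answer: -42659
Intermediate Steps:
R(k) = 4
u(o, Q) = 76 + Q*o² (u(o, Q) = o²*Q + 76 = Q*o² + 76 = 76 + Q*o²)
((-8515 - 10694) + 13954) - (u(-72, R(9)) + 16592) = ((-8515 - 10694) + 13954) - ((76 + 4*(-72)²) + 16592) = (-19209 + 13954) - ((76 + 4*5184) + 16592) = -5255 - ((76 + 20736) + 16592) = -5255 - (20812 + 16592) = -5255 - 1*37404 = -5255 - 37404 = -42659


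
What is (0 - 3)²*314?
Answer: 2826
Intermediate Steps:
(0 - 3)²*314 = (-3)²*314 = 9*314 = 2826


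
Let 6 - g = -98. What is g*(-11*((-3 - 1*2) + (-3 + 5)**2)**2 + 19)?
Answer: 832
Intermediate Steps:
g = 104 (g = 6 - 1*(-98) = 6 + 98 = 104)
g*(-11*((-3 - 1*2) + (-3 + 5)**2)**2 + 19) = 104*(-11*((-3 - 1*2) + (-3 + 5)**2)**2 + 19) = 104*(-11*((-3 - 2) + 2**2)**2 + 19) = 104*(-11*(-5 + 4)**2 + 19) = 104*(-11*(-1)**2 + 19) = 104*(-11*1 + 19) = 104*(-11 + 19) = 104*8 = 832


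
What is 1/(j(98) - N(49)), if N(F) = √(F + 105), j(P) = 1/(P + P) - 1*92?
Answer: -3534076/319200897 + 38416*√154/319200897 ≈ -0.0095781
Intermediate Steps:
j(P) = -92 + 1/(2*P) (j(P) = 1/(2*P) - 92 = -92 + 1/(2*P))
N(F) = √(105 + F)
1/(j(98) - N(49)) = 1/((-92 + (½)/98) - √(105 + 49)) = 1/((-92 + (½)*(1/98)) - √154) = 1/((-92 + 1/196) - √154) = 1/(-18031/196 - √154)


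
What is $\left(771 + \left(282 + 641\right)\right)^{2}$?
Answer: $2869636$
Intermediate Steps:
$\left(771 + \left(282 + 641\right)\right)^{2} = \left(771 + 923\right)^{2} = 1694^{2} = 2869636$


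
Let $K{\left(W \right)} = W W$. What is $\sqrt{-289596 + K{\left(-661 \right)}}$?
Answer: $5 \sqrt{5893} \approx 383.83$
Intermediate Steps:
$K{\left(W \right)} = W^{2}$
$\sqrt{-289596 + K{\left(-661 \right)}} = \sqrt{-289596 + \left(-661\right)^{2}} = \sqrt{-289596 + 436921} = \sqrt{147325} = 5 \sqrt{5893}$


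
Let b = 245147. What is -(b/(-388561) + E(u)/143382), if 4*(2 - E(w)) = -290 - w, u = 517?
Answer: 140281991401/222850613208 ≈ 0.62949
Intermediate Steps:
E(w) = 149/2 + w/4 (E(w) = 2 - (-290 - w)/4 = 2 + (145/2 + w/4) = 149/2 + w/4)
-(b/(-388561) + E(u)/143382) = -(245147/(-388561) + (149/2 + (1/4)*517)/143382) = -(245147*(-1/388561) + (149/2 + 517/4)*(1/143382)) = -(-245147/388561 + (815/4)*(1/143382)) = -(-245147/388561 + 815/573528) = -1*(-140281991401/222850613208) = 140281991401/222850613208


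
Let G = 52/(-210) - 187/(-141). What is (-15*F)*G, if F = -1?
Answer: 5323/329 ≈ 16.179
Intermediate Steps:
G = 5323/4935 (G = 52*(-1/210) - 187*(-1/141) = -26/105 + 187/141 = 5323/4935 ≈ 1.0786)
(-15*F)*G = -15*(-1)*(5323/4935) = 15*(5323/4935) = 5323/329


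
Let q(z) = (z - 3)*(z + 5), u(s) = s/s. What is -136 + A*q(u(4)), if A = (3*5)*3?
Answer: -676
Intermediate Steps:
u(s) = 1
A = 45 (A = 15*3 = 45)
q(z) = (-3 + z)*(5 + z)
-136 + A*q(u(4)) = -136 + 45*(-15 + 1² + 2*1) = -136 + 45*(-15 + 1 + 2) = -136 + 45*(-12) = -136 - 540 = -676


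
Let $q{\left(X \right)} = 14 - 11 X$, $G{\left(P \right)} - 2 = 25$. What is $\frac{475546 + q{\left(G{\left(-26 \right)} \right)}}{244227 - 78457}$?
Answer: $\frac{475263}{165770} \approx 2.867$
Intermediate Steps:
$G{\left(P \right)} = 27$ ($G{\left(P \right)} = 2 + 25 = 27$)
$\frac{475546 + q{\left(G{\left(-26 \right)} \right)}}{244227 - 78457} = \frac{475546 + \left(14 - 297\right)}{244227 - 78457} = \frac{475546 + \left(14 - 297\right)}{165770} = \left(475546 - 283\right) \frac{1}{165770} = 475263 \cdot \frac{1}{165770} = \frac{475263}{165770}$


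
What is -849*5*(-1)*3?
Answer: 12735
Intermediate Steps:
-849*5*(-1)*3 = -(-4245)*3 = -849*(-15) = 12735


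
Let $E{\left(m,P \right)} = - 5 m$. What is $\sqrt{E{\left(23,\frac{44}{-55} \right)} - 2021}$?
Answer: $2 i \sqrt{534} \approx 46.217 i$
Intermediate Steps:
$\sqrt{E{\left(23,\frac{44}{-55} \right)} - 2021} = \sqrt{\left(-5\right) 23 - 2021} = \sqrt{-115 - 2021} = \sqrt{-2136} = 2 i \sqrt{534}$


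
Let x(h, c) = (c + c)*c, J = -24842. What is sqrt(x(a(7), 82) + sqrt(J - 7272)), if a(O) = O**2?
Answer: sqrt(13448 + I*sqrt(32114)) ≈ 115.97 + 0.7726*I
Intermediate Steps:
x(h, c) = 2*c**2 (x(h, c) = (2*c)*c = 2*c**2)
sqrt(x(a(7), 82) + sqrt(J - 7272)) = sqrt(2*82**2 + sqrt(-24842 - 7272)) = sqrt(2*6724 + sqrt(-32114)) = sqrt(13448 + I*sqrt(32114))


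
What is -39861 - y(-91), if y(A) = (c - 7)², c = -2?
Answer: -39942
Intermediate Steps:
y(A) = 81 (y(A) = (-2 - 7)² = (-9)² = 81)
-39861 - y(-91) = -39861 - 1*81 = -39861 - 81 = -39942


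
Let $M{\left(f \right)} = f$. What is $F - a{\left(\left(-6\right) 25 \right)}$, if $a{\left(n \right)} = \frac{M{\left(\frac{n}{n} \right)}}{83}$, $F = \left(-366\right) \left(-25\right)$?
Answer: $\frac{759449}{83} \approx 9150.0$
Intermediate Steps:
$F = 9150$
$a{\left(n \right)} = \frac{1}{83}$ ($a{\left(n \right)} = \frac{n \frac{1}{n}}{83} = 1 \cdot \frac{1}{83} = \frac{1}{83}$)
$F - a{\left(\left(-6\right) 25 \right)} = 9150 - \frac{1}{83} = \frac{759449}{83}$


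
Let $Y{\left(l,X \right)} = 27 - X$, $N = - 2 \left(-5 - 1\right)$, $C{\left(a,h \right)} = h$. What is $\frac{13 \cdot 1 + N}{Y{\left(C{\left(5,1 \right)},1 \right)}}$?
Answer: $\frac{25}{26} \approx 0.96154$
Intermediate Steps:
$N = 12$ ($N = \left(-2\right) \left(-6\right) = 12$)
$\frac{13 \cdot 1 + N}{Y{\left(C{\left(5,1 \right)},1 \right)}} = \frac{13 \cdot 1 + 12}{27 - 1} = \frac{13 + 12}{27 - 1} = \frac{25}{26}$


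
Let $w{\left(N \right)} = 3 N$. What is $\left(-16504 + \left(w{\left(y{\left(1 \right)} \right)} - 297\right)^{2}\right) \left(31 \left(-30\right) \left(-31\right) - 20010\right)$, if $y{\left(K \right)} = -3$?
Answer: $680304240$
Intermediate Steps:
$\left(-16504 + \left(w{\left(y{\left(1 \right)} \right)} - 297\right)^{2}\right) \left(31 \left(-30\right) \left(-31\right) - 20010\right) = \left(-16504 + \left(3 \left(-3\right) - 297\right)^{2}\right) \left(31 \left(-30\right) \left(-31\right) - 20010\right) = \left(-16504 + \left(-9 - 297\right)^{2}\right) \left(\left(-930\right) \left(-31\right) - 20010\right) = \left(-16504 + \left(-306\right)^{2}\right) \left(28830 - 20010\right) = \left(-16504 + 93636\right) 8820 = 77132 \cdot 8820 = 680304240$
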